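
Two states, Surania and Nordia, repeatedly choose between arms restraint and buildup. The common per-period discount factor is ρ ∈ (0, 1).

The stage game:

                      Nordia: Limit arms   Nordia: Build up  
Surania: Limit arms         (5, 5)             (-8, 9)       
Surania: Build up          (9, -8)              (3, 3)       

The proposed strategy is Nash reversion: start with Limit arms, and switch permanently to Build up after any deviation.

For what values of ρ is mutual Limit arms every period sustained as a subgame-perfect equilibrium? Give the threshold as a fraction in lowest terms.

Cooperation forever yields 5 each period: 5/(1−ρ).
Deviating yields 9 once, then 3 forever: 9 + 3ρ/(1−ρ).
No profitable deviation requires 5/(1−ρ) ≥ 9 + 3ρ/(1−ρ).
Multiplying by (1−ρ): 5 ≥ 9(1−ρ) + 3ρ = 9 − 6ρ.
So 6ρ ≥ 4, i.e. ρ ≥ 4/6 = 2/3.

2/3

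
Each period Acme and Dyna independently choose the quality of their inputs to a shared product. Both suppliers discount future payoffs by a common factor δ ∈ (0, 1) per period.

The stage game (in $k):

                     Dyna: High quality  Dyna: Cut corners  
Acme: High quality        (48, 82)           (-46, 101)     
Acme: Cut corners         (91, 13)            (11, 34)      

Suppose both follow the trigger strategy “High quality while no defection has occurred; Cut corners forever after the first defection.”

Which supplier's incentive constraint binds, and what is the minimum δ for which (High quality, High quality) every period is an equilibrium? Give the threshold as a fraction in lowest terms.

Acme's threshold: (91−48)/(91−11) = 43/80.
Dyna's threshold: (101−82)/(101−34) = 19/67.
43/80 > 19/67, so Acme binds and δ* = 43/80.

Acme; δ ≥ 43/80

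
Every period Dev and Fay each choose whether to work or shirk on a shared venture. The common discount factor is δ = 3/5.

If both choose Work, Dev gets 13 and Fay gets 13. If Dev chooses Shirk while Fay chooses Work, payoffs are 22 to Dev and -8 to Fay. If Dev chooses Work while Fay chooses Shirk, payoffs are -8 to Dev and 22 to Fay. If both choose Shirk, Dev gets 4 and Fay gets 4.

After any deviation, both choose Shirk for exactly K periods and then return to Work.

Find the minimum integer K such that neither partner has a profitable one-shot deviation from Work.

No profitable deviation requires (13−4)(δ+…+δ^K) ≥ 22−13, i.e. δ+…+δ^K ≥ 1 ≈ 1.0000.
With δ = 3/5, the partial sums are K=1: 0.6000, K=2: 0.9600, K=3: 1.1760.
K = 3 is the first length at which the sum reaches 1.0000.

3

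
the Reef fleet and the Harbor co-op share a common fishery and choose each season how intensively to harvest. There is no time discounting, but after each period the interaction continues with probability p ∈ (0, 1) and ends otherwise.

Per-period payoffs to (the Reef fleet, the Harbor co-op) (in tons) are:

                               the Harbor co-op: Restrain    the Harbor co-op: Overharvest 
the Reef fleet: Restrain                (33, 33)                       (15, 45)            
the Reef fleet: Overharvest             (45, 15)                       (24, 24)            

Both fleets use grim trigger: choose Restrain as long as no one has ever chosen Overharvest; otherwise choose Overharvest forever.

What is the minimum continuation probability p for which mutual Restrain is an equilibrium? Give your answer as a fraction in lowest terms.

With no time discounting, the continuation probability p plays the role of the discount factor.
Grim-trigger IC: 33/(1−p) ≥ 45 + 24p/(1−p) ⇒ p ≥ (45−33)/(45−24) = 4/7.

4/7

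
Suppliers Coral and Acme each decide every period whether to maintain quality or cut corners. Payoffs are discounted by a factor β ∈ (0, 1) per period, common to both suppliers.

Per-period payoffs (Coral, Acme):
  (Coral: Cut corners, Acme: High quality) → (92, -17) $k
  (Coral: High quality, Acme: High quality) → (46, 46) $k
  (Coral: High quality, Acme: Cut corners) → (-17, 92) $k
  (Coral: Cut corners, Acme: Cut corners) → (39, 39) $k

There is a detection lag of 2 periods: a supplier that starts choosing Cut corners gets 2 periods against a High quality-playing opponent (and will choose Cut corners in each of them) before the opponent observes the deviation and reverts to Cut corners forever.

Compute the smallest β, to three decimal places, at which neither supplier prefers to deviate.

Deviating for the 2 undetected periods gains 92−46 = 46 per period over cooperation, then loses 46−39 = 7 per period forever once punishment starts.
Gain: 46(1 + β + … + β^1); loss: 7·β^2/(1−β).
No profitable deviation ⇔ 46(1−β^2) ≤ 7·β^2, i.e. β^2 ≥ 46/(46+7) = 46/53.
Hence β ≥ (46/53)^(1/2) ≈ 0.932.

0.932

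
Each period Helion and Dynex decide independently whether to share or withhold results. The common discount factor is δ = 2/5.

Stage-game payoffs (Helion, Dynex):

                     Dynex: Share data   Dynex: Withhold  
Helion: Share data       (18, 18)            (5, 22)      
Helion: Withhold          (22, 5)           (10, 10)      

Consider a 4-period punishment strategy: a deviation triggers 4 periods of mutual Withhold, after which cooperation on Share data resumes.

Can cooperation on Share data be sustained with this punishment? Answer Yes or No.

Yes

IC: δ+…+δ^4 ≥ (22−18)/(18−10) = 1/2.
At δ = 2/5: partial sum = 0.6496 ≥ 0.5000. Cooperation sustainable.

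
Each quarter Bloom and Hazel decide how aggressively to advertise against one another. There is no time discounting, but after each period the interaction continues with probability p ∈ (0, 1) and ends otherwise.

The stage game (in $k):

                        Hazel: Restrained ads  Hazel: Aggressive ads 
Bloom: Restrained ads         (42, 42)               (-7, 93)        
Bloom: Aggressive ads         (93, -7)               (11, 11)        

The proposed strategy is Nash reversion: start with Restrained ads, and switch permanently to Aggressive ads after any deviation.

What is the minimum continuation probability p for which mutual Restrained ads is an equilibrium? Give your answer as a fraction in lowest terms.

Expected cooperation value is 42 + p·42 + p²·42 + … = 42/(1−p); deviation gives 93 + p·11/(1−p).
42 ≥ 93(1−p) + 11p ⇒ 82p ≥ 51 ⇒ p ≥ 51/82.

51/82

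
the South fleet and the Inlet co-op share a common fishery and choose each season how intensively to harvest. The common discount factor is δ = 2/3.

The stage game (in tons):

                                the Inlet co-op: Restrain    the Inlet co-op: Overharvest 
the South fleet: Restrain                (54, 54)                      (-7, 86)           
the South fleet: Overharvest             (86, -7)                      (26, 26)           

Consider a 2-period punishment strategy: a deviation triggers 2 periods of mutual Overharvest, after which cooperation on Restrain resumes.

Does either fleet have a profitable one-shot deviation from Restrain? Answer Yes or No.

Yes

IC: δ+…+δ^2 ≥ (86−54)/(54−26) = 8/7.
At δ = 2/3: partial sum = 1.1111 < 1.1429. Cooperation not sustainable.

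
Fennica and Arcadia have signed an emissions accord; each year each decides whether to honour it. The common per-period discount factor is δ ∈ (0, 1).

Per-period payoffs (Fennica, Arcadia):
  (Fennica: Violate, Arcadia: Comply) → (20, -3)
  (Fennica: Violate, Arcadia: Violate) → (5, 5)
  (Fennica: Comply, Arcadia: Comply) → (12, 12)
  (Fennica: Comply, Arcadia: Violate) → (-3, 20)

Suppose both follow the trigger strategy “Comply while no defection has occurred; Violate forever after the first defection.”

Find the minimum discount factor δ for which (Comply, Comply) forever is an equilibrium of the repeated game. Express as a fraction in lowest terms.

8/15

One-period gain from deviating is 20 − 12 = 8. The loss is 12 − 5 = 7 in every subsequent period, with present value 7·δ/(1−δ).
Deviation is unprofitable when 7·δ/(1−δ) ≥ 8, i.e. δ/(1−δ) ≥ 8/7.
Equivalently δ ≥ 8/(8+7) = 8/15.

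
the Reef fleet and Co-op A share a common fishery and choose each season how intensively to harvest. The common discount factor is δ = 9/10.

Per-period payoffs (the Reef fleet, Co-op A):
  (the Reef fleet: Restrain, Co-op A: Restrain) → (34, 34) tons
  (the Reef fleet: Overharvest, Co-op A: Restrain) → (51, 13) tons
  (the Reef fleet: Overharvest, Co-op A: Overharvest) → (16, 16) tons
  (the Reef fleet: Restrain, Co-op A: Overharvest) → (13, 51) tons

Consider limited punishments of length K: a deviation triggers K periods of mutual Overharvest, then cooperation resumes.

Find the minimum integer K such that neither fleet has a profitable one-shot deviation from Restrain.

2

No profitable deviation requires (34−16)(δ+…+δ^K) ≥ 51−34, i.e. δ+…+δ^K ≥ 17/18 ≈ 0.9444.
With δ = 9/10, the partial sums are K=1: 0.9000, K=2: 1.7100.
K = 2 is the first length at which the sum reaches 0.9444.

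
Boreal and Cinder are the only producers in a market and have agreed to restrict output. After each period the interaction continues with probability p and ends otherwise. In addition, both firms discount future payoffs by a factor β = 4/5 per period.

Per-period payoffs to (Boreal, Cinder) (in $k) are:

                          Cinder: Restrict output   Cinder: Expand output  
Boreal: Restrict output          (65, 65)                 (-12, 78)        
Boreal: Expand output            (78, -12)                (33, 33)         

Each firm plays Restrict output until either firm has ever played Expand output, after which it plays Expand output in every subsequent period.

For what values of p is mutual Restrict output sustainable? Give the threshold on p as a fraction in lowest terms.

With continuation probability p and discount β, the effective per-period discount factor is βp.
Grim-trigger IC: βp ≥ (78−65)/(78−33) = 13/45.
So p ≥ (13/45)/(4/5) = 13/36.

13/36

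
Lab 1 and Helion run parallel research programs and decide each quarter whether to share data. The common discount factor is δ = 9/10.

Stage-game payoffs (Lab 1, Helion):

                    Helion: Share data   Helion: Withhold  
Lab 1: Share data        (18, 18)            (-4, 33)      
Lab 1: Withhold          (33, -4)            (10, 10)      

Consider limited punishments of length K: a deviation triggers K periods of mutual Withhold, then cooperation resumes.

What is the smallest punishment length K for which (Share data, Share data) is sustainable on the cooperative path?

IC: δ(1−δ^K)/(1−δ) ≥ (33−18)/(18−10) = 15/8.
With δ = 9/10: need 1 − δ^K ≥ 15/8·(1−9/10)/(9/10), i.e. δ^K ≤ 0.7917.
Since (9/10)^2 = 0.8100 and (9/10)^3 = 0.7290, the smallest such K is 3.

3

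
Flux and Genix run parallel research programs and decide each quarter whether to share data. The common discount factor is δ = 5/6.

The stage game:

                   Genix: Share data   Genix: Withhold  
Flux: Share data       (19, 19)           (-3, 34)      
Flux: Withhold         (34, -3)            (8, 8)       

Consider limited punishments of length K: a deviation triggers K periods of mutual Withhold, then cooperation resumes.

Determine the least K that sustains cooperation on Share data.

No profitable deviation requires (19−8)(δ+…+δ^K) ≥ 34−19, i.e. δ+…+δ^K ≥ 15/11 ≈ 1.3636.
With δ = 5/6, the partial sums are K=1: 0.8333, K=2: 1.5278.
K = 2 is the first length at which the sum reaches 1.3636.

2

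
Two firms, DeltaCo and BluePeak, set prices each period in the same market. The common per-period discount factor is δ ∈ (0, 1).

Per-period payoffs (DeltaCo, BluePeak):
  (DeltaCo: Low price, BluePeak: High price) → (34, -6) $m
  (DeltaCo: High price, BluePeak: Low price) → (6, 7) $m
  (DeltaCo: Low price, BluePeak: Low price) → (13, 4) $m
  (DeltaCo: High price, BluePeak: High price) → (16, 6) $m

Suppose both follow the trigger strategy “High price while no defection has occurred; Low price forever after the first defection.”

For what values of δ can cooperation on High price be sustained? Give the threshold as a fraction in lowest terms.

6/7

For DeltaCo: deviation gain 34−16 = 18, per-period punishment loss 16−13 = 3. IC gives δ ≥ 18/21 = 6/7.
For BluePeak: gain 1, loss 2 per period, so δ ≥ 1/3.
The tighter constraint is DeltaCo's, so cooperation needs δ ≥ 6/7.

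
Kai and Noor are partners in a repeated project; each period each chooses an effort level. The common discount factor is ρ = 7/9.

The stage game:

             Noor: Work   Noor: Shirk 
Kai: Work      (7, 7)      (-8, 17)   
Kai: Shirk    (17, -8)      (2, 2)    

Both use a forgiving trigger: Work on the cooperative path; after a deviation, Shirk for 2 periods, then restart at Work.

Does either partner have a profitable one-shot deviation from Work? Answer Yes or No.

Yes

IC: ρ+…+ρ^2 ≥ (17−7)/(7−2) = 2.
At ρ = 7/9: partial sum = 1.3827 < 2.0000. Cooperation not sustainable.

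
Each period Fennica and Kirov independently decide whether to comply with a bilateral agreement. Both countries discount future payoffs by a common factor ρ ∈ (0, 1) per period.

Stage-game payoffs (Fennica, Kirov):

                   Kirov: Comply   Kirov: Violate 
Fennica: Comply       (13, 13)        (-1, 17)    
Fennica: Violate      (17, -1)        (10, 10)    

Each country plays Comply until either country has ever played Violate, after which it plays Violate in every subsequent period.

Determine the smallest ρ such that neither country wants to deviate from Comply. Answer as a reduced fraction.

Under grim trigger the critical discount factor is (T−C)/(T−P) with T = 17, C = 13, P = 10.
ρ* = (17−13)/(17−10) = 4/7.

4/7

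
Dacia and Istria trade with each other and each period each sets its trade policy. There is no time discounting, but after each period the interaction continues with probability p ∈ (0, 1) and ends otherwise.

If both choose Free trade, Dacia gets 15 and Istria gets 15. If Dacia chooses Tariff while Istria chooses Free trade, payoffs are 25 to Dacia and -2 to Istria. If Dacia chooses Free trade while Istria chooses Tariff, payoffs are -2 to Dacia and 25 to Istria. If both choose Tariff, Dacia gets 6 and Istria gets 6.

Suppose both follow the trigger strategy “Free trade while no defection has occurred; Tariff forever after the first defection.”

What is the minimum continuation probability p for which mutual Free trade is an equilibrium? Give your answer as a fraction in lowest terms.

10/19

Expected cooperation value is 15 + p·15 + p²·15 + … = 15/(1−p); deviation gives 25 + p·6/(1−p).
15 ≥ 25(1−p) + 6p ⇒ 19p ≥ 10 ⇒ p ≥ 10/19.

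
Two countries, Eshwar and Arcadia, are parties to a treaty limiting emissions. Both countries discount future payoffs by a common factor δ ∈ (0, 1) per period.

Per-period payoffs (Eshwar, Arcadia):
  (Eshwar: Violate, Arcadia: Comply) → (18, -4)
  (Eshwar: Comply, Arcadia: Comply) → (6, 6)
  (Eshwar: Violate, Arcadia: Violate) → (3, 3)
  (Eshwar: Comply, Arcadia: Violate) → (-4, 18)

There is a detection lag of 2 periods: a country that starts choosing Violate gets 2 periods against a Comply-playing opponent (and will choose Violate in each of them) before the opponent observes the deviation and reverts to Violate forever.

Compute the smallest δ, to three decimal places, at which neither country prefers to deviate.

The best deviation is to choose Violate for all 2 undetected periods, earning 18 each, then 3 forever once detected.
Deviation value: 18(1−δ^2)/(1−δ) + 3δ^2/(1−δ); cooperation value: 6/(1−δ).
IC: 6 ≥ 18(1−δ^2) + 3δ^2 = 18 − 15δ^2.
So δ^2 ≥ 12/15 = 4/5, giving δ ≥ (4/5)^(1/2) ≈ 0.894.

0.894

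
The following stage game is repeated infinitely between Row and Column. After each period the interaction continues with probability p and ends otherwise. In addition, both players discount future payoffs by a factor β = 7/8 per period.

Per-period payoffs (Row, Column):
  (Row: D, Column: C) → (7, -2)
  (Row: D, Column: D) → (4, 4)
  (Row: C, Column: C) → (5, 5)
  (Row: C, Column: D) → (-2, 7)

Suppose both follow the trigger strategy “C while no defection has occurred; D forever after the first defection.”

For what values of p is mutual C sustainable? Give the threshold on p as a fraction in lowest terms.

16/21

Expected continuation weight on next period's payoff is β·p = 7/8·p, which plays the role of the discount factor.
Cooperation requires 7/8·p ≥ (7−5)/(7−4) = 2/3, hence p ≥ 16/21.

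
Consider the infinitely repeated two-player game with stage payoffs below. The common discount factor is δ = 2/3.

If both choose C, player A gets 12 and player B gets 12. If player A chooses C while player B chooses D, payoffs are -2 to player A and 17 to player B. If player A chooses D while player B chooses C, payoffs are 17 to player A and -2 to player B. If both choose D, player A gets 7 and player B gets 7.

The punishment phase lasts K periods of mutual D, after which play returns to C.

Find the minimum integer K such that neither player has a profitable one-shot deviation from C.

IC: δ(1−δ^K)/(1−δ) ≥ (17−12)/(12−7) = 1.
With δ = 2/3: need 1 − δ^K ≥ 1·(1−2/3)/(2/3), i.e. δ^K ≤ 0.5000.
Since (2/3)^1 = 0.6667 and (2/3)^2 = 0.4444, the smallest such K is 2.

2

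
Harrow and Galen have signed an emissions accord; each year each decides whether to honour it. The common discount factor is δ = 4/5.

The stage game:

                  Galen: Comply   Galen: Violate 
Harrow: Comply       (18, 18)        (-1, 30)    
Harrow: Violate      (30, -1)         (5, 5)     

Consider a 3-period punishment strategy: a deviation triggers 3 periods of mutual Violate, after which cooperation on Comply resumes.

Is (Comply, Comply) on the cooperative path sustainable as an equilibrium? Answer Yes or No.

IC: δ+…+δ^3 ≥ (30−18)/(18−5) = 12/13.
At δ = 4/5: partial sum = 1.9520 ≥ 0.9231. Cooperation sustainable.

Yes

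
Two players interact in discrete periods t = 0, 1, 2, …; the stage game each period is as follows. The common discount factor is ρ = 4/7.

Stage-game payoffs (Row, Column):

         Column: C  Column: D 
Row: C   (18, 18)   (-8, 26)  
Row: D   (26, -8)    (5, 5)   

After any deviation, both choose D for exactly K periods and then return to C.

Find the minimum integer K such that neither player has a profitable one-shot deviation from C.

2

No profitable deviation requires (18−5)(ρ+…+ρ^K) ≥ 26−18, i.e. ρ+…+ρ^K ≥ 8/13 ≈ 0.6154.
With ρ = 4/7, the partial sums are K=1: 0.5714, K=2: 0.8980.
K = 2 is the first length at which the sum reaches 0.6154.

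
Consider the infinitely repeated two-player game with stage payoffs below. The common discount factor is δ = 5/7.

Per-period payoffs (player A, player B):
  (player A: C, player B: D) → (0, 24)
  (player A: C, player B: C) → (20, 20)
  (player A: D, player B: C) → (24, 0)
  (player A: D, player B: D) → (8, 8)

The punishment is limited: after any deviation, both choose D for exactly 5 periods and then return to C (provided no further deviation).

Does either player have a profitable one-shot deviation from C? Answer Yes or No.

IC: δ+…+δ^5 ≥ (24−20)/(20−8) = 1/3.
At δ = 5/7: partial sum = 2.0352 ≥ 0.3333. Cooperation sustainable.

No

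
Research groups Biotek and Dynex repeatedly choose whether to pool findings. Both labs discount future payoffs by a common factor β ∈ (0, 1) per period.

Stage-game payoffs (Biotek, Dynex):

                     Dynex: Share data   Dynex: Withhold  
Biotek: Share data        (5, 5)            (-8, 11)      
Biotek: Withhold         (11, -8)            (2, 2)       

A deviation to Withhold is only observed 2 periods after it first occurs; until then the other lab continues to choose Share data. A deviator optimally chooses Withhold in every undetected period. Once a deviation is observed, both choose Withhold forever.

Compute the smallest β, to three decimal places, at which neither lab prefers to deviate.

The best deviation is to choose Withhold for all 2 undetected periods, earning 11 each, then 2 forever once detected.
Deviation value: 11(1−β^2)/(1−β) + 2β^2/(1−β); cooperation value: 5/(1−β).
IC: 5 ≥ 11(1−β^2) + 2β^2 = 11 − 9β^2.
So β^2 ≥ 6/9 = 2/3, giving β ≥ (2/3)^(1/2) ≈ 0.816.

0.816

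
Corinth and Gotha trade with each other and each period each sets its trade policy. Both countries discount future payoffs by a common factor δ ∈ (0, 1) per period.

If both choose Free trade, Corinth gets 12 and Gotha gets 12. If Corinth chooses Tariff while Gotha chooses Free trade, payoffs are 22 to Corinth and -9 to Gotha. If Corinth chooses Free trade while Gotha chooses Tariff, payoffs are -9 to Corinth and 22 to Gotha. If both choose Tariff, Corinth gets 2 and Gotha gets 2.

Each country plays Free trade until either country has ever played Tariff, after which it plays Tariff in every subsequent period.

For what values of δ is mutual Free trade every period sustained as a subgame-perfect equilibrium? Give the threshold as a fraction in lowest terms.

1/2

12/(1−δ) ≥ 22 + 2δ/(1−δ)
12 ≥ 22 − 20δ
δ ≥ 10/20 = 1/2.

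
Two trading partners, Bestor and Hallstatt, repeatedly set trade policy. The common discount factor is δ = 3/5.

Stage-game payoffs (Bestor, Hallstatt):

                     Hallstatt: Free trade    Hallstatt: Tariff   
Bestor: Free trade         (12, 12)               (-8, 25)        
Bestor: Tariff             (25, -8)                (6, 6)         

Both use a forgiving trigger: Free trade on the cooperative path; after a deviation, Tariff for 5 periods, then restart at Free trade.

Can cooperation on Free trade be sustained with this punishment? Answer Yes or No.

IC: δ+…+δ^5 ≥ (25−12)/(12−6) = 13/6.
At δ = 3/5: partial sum = 1.3834 < 2.1667. Cooperation not sustainable.

No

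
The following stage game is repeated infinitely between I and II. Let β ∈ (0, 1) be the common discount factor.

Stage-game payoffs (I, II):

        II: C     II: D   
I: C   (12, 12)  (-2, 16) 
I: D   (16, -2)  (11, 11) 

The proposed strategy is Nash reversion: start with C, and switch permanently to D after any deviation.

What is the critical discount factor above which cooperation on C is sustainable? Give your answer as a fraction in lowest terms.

4/5

Cooperation forever yields 12 each period: 12/(1−β).
Deviating yields 16 once, then 11 forever: 16 + 11β/(1−β).
No profitable deviation requires 12/(1−β) ≥ 16 + 11β/(1−β).
Multiplying by (1−β): 12 ≥ 16(1−β) + 11β = 16 − 5β.
So 5β ≥ 4, i.e. β ≥ 4/5.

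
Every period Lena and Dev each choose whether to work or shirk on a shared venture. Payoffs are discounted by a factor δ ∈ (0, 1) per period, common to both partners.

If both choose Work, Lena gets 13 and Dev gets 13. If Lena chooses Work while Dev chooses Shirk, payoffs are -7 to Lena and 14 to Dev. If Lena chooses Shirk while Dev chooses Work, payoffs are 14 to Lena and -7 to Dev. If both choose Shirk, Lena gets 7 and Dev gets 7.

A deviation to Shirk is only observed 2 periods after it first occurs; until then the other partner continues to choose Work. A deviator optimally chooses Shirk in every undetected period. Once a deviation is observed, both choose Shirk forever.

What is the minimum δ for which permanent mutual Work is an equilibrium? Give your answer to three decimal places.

0.378

Deviating for the 2 undetected periods gains 14−13 = 1 per period over cooperation, then loses 13−7 = 6 per period forever once punishment starts.
Gain: 1(1 + δ + … + δ^1); loss: 6·δ^2/(1−δ).
No profitable deviation ⇔ 1(1−δ^2) ≤ 6·δ^2, i.e. δ^2 ≥ 1/(1+6) = 1/7.
Hence δ ≥ (1/7)^(1/2) ≈ 0.378.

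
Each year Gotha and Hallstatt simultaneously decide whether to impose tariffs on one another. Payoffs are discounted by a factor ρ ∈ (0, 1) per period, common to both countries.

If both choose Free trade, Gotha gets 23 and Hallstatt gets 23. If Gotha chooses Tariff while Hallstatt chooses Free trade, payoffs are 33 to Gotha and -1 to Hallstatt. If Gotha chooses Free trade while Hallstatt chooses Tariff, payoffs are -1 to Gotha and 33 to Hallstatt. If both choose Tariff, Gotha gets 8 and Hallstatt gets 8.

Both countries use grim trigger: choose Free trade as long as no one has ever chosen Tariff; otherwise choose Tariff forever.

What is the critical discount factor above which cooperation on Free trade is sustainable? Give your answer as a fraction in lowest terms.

2/5

Under grim trigger the critical discount factor is (T−C)/(T−P) with T = 33, C = 23, P = 8.
ρ* = (33−23)/(33−8) = 10/25 = 2/5.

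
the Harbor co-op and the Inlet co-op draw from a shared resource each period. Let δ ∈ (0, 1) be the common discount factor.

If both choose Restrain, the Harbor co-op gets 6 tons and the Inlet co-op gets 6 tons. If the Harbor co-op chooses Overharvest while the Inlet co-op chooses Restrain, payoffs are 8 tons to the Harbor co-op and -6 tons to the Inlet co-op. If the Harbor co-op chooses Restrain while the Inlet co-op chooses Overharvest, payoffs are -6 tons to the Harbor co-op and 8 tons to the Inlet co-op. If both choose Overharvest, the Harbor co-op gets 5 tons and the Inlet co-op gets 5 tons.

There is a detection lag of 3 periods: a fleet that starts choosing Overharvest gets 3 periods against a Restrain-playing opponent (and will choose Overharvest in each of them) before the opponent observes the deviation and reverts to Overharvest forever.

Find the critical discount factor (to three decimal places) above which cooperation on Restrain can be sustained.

The best deviation is to choose Overharvest for all 3 undetected periods, earning 8 each, then 5 forever once detected.
Deviation value: 8(1−δ^3)/(1−δ) + 5δ^3/(1−δ); cooperation value: 6/(1−δ).
IC: 6 ≥ 8(1−δ^3) + 5δ^3 = 8 − 3δ^3.
So δ^3 ≥ 2/3, giving δ ≥ (2/3)^(1/3) ≈ 0.874.

0.874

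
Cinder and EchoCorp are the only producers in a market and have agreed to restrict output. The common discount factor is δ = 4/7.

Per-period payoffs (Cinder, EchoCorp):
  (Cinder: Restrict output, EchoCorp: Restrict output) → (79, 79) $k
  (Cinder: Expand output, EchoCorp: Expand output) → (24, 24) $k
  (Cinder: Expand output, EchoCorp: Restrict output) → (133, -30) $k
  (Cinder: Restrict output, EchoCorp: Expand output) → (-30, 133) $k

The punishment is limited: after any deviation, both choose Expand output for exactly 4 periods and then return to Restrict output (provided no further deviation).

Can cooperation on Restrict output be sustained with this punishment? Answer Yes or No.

Comparing payoff streams over the 5 periods until play realigns: cooperate → 79(1+δ+…+δ^4); deviate → 133 + 24(δ+…+δ^4).
Cooperation is sustained iff (79−24)(δ+…+δ^4) ≥ 133−79.
δ+…+δ^4 = 4/7·(1−(4/7)^4)/(1−4/7) = 1.1912, and (133−79)/(79−24) = 0.9818.
1.1912 ≥ 0.9818, so cooperation is sustainable.

Yes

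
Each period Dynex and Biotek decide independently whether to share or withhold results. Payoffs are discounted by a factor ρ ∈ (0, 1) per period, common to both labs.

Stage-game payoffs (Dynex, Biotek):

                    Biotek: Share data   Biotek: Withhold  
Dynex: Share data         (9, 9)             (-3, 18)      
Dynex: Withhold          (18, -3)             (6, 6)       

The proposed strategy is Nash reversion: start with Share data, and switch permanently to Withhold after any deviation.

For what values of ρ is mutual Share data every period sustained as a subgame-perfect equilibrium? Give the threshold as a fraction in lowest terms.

9/(1−ρ) ≥ 18 + 6ρ/(1−ρ)
9 ≥ 18 − 12ρ
ρ ≥ 9/12 = 3/4.

3/4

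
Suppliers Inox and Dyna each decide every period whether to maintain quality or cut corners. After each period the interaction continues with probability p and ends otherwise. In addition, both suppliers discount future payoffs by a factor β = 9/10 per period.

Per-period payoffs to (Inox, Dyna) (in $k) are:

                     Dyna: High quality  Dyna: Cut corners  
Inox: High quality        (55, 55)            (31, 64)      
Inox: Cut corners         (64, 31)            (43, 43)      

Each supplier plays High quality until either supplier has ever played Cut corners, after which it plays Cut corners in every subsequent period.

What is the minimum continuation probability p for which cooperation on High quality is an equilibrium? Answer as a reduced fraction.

10/21

Expected continuation weight on next period's payoff is β·p = 9/10·p, which plays the role of the discount factor.
Cooperation requires 9/10·p ≥ (64−55)/(64−43) = 3/7, hence p ≥ 10/21.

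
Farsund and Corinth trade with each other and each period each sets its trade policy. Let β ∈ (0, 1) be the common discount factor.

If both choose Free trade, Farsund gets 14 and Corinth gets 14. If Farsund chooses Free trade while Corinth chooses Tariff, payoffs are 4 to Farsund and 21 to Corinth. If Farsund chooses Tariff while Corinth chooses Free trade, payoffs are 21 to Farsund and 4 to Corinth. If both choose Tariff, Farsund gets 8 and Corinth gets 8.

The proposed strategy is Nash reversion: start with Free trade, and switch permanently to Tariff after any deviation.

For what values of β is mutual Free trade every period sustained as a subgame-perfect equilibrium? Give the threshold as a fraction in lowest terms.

7/13

Cooperation forever yields 14 each period: 14/(1−β).
Deviating yields 21 once, then 8 forever: 21 + 8β/(1−β).
No profitable deviation requires 14/(1−β) ≥ 21 + 8β/(1−β).
Multiplying by (1−β): 14 ≥ 21(1−β) + 8β = 21 − 13β.
So 13β ≥ 7, i.e. β ≥ 7/13.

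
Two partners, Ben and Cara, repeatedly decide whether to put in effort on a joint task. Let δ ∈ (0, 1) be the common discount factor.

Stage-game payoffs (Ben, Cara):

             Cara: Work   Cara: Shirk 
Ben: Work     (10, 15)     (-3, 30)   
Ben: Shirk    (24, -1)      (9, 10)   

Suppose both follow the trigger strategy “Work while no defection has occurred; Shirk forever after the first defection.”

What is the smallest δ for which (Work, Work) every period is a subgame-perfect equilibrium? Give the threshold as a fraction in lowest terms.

Ben's threshold: (24−10)/(24−9) = 14/15.
Cara's threshold: (30−15)/(30−10) = 3/4.
14/15 > 3/4, so Ben binds and δ* = 14/15.

14/15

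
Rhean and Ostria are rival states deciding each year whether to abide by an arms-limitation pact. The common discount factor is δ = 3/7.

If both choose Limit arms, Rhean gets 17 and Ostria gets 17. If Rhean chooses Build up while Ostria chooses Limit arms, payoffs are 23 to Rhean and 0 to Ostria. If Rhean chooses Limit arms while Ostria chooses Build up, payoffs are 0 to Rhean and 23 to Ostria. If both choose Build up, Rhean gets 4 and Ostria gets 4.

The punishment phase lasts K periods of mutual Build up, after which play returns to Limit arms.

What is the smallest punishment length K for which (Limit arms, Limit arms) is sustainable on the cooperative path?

IC: δ(1−δ^K)/(1−δ) ≥ (23−17)/(17−4) = 6/13.
With δ = 3/7: need 1 − δ^K ≥ 6/13·(1−3/7)/(3/7), i.e. δ^K ≤ 0.3846.
Since (3/7)^1 = 0.4286 and (3/7)^2 = 0.1837, the smallest such K is 2.

2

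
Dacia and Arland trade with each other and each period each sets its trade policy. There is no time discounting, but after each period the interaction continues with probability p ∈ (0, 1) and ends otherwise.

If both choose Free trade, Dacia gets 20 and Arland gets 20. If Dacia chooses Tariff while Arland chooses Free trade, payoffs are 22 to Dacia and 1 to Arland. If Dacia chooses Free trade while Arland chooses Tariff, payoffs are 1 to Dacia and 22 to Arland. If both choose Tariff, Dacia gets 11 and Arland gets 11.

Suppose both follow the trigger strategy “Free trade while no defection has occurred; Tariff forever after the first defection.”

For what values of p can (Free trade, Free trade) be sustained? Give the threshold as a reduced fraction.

With no time discounting, the continuation probability p plays the role of the discount factor.
Grim-trigger IC: 20/(1−p) ≥ 22 + 11p/(1−p) ⇒ p ≥ (22−20)/(22−11) = 2/11.

2/11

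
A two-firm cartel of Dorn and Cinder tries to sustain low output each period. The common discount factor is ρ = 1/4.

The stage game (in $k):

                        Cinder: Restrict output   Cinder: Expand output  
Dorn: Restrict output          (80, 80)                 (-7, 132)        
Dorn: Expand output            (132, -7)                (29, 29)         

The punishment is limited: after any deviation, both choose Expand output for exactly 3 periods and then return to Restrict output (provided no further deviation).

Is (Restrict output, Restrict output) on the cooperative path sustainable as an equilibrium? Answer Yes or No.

No

Comparing payoff streams over the 4 periods until play realigns: cooperate → 80(1+ρ+…+ρ^3); deviate → 132 + 29(ρ+…+ρ^3).
Cooperation is sustained iff (80−29)(ρ+…+ρ^3) ≥ 132−80.
ρ+…+ρ^3 = 1/4·(1−(1/4)^3)/(1−1/4) = 0.3281, and (132−80)/(80−29) = 1.0196.
0.3281 < 1.0196, so cooperation is not sustainable.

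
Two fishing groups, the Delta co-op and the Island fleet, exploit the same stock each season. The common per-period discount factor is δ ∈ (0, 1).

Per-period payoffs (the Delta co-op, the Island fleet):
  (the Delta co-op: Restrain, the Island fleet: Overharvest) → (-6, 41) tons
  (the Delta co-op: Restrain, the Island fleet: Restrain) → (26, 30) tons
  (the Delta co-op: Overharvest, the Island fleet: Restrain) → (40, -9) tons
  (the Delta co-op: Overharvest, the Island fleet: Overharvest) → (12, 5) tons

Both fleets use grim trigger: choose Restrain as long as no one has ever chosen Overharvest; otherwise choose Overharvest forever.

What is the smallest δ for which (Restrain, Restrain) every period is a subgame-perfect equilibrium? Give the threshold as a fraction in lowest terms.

1/2

the Delta co-op's threshold: (40−26)/(40−12) = 1/2.
the Island fleet's threshold: (41−30)/(41−5) = 11/36.
1/2 > 11/36, so the Delta co-op binds and δ* = 1/2.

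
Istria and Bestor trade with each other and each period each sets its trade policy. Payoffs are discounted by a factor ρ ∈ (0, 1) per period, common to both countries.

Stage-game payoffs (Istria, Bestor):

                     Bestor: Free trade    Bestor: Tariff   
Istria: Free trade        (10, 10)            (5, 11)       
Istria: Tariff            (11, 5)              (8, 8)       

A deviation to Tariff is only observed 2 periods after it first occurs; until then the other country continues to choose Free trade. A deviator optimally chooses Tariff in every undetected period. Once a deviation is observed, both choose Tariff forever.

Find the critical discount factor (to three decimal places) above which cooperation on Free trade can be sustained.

The best deviation is to choose Tariff for all 2 undetected periods, earning 11 each, then 8 forever once detected.
Deviation value: 11(1−ρ^2)/(1−ρ) + 8ρ^2/(1−ρ); cooperation value: 10/(1−ρ).
IC: 10 ≥ 11(1−ρ^2) + 8ρ^2 = 11 − 3ρ^2.
So ρ^2 ≥ 1/3, giving ρ ≥ (1/3)^(1/2) ≈ 0.577.

0.577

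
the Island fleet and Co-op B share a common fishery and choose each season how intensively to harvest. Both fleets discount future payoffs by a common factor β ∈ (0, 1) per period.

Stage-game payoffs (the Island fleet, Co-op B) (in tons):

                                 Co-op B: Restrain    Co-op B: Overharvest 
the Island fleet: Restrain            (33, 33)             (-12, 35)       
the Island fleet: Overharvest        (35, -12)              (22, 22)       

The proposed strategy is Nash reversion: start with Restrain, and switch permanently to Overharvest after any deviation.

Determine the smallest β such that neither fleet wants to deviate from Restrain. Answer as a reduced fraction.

33/(1−β) ≥ 35 + 22β/(1−β)
33 ≥ 35 − 13β
β ≥ 2/13.

2/13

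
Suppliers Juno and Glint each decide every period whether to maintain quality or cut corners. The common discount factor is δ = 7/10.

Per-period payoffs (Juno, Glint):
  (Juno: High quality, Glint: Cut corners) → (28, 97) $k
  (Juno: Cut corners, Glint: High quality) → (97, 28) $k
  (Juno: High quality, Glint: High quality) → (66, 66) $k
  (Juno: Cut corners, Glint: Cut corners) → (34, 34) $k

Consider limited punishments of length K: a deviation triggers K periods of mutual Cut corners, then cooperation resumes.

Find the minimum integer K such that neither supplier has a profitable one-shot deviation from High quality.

2

No profitable deviation requires (66−34)(δ+…+δ^K) ≥ 97−66, i.e. δ+…+δ^K ≥ 31/32 ≈ 0.9688.
With δ = 7/10, the partial sums are K=1: 0.7000, K=2: 1.1900.
K = 2 is the first length at which the sum reaches 0.9688.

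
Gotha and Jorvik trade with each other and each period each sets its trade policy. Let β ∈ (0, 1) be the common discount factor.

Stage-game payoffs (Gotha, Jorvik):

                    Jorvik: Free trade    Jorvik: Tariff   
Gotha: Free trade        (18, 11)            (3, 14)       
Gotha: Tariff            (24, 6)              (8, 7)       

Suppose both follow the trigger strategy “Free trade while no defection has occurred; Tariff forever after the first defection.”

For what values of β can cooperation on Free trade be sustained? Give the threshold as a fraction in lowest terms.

3/7

Gotha: cooperation gives 18 each period; deviation gives 24 once then 8 forever.
  18/(1−β) ≥ 24 + 8β/(1−β) ⇒ β ≥ 6/16 = 3/8.
Jorvik: cooperation gives 11 each period; deviation gives 14 once then 7 forever.
  β ≥ 3/7.
Both must hold, so the binding constraint is Jorvik's: β ≥ 3/7.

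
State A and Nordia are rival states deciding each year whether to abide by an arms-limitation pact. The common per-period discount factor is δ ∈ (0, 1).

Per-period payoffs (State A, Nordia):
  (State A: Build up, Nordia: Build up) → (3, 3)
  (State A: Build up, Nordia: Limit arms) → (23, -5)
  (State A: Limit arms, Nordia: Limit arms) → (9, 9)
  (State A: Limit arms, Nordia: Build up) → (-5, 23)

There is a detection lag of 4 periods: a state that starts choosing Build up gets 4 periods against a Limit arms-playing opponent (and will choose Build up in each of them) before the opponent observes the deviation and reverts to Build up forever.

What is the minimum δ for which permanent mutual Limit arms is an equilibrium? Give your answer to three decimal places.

0.915

A deviator earns 23 for 4 periods, then 3 forever; cooperating earns 9 forever. Multiplying the IC by (1−δ):
9 ≥ 23(1−δ^4) + 3δ^4, so 20·δ^4 ≥ 14 and δ^4 ≥ 7/10.
δ ≥ (7/10)^(1/4) ≈ 0.915.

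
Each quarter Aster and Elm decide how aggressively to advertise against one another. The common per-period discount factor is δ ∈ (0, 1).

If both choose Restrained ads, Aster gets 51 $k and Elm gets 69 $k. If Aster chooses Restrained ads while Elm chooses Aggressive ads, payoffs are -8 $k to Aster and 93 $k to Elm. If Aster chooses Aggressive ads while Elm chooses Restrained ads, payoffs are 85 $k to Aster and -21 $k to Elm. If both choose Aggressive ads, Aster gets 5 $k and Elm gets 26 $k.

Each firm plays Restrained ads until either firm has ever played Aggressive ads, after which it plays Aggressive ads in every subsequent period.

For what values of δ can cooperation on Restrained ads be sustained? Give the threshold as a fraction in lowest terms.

Aster: cooperation gives 51 each period; deviation gives 85 once then 5 forever.
  51/(1−δ) ≥ 85 + 5δ/(1−δ) ⇒ δ ≥ 34/80 = 17/40.
Elm: cooperation gives 69 each period; deviation gives 93 once then 26 forever.
  δ ≥ 24/67.
Both must hold, so the binding constraint is Aster's: δ ≥ 17/40.

17/40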